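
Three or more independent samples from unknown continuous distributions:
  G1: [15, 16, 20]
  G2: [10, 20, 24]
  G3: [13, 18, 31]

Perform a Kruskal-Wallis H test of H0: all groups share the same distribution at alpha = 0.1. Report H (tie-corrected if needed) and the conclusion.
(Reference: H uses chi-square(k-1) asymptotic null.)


Step 1: Combine all N = 9 observations and assign midranks.
sorted (value, group, rank): (10,G2,1), (13,G3,2), (15,G1,3), (16,G1,4), (18,G3,5), (20,G1,6.5), (20,G2,6.5), (24,G2,8), (31,G3,9)
Step 2: Sum ranks within each group.
R_1 = 13.5 (n_1 = 3)
R_2 = 15.5 (n_2 = 3)
R_3 = 16 (n_3 = 3)
Step 3: H = 12/(N(N+1)) * sum(R_i^2/n_i) - 3(N+1)
     = 12/(9*10) * (13.5^2/3 + 15.5^2/3 + 16^2/3) - 3*10
     = 0.133333 * 226.167 - 30
     = 0.155556.
Step 4: Ties present; correction factor C = 1 - 6/(9^3 - 9) = 0.991667. Corrected H = 0.155556 / 0.991667 = 0.156863.
Step 5: Under H0, H ~ chi^2(2); p-value = 0.924566.
Step 6: alpha = 0.1. fail to reject H0.

H = 0.1569, df = 2, p = 0.924566, fail to reject H0.


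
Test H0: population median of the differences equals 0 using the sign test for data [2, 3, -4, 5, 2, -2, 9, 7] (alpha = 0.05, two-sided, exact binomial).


Step 1: Discard zero differences. Original n = 8; n_eff = number of nonzero differences = 8.
Nonzero differences (with sign): +2, +3, -4, +5, +2, -2, +9, +7
Step 2: Count signs: positive = 6, negative = 2.
Step 3: Under H0: P(positive) = 0.5, so the number of positives S ~ Bin(8, 0.5).
Step 4: Two-sided exact p-value = sum of Bin(8,0.5) probabilities at or below the observed probability = 0.289062.
Step 5: alpha = 0.05. fail to reject H0.

n_eff = 8, pos = 6, neg = 2, p = 0.289062, fail to reject H0.


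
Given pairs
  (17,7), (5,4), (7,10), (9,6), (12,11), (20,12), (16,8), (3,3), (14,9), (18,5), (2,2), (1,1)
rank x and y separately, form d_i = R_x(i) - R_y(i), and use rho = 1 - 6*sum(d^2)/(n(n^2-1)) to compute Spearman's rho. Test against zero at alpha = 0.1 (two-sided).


Step 1: Rank x and y separately (midranks; no ties here).
rank(x): 17->10, 5->4, 7->5, 9->6, 12->7, 20->12, 16->9, 3->3, 14->8, 18->11, 2->2, 1->1
rank(y): 7->7, 4->4, 10->10, 6->6, 11->11, 12->12, 8->8, 3->3, 9->9, 5->5, 2->2, 1->1
Step 2: d_i = R_x(i) - R_y(i); compute d_i^2.
  (10-7)^2=9, (4-4)^2=0, (5-10)^2=25, (6-6)^2=0, (7-11)^2=16, (12-12)^2=0, (9-8)^2=1, (3-3)^2=0, (8-9)^2=1, (11-5)^2=36, (2-2)^2=0, (1-1)^2=0
sum(d^2) = 88.
Step 3: rho = 1 - 6*88 / (12*(12^2 - 1)) = 1 - 528/1716 = 0.692308.
Step 4: Under H0, t = rho * sqrt((n-2)/(1-rho^2)) = 3.0339 ~ t(10).
Step 5: Two-sided p-value from the t-distribution with 10 df = 0.012593.
Step 6: alpha = 0.1. reject H0.

rho = 0.6923, p = 0.012593, reject H0 at alpha = 0.1.


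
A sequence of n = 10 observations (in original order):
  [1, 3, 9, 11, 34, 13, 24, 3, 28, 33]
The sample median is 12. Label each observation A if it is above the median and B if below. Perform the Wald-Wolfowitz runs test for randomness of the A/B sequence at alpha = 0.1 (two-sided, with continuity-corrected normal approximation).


Step 1: Compute median = 12; label A = above, B = below.
Labels in order: BBBBAAABAA  (n_A = 5, n_B = 5)
Step 2: Count runs R = 4.
Step 3: Under H0 (random ordering), E[R] = 2*n_A*n_B/(n_A+n_B) + 1 = 2*5*5/10 + 1 = 6.0000.
        Var[R] = 2*n_A*n_B*(2*n_A*n_B - n_A - n_B) / ((n_A+n_B)^2 * (n_A+n_B-1)) = 2000/900 = 2.2222.
        SD[R] = 1.4907.
Step 4: Continuity-corrected z = (R + 0.5 - E[R]) / SD[R] = (4 + 0.5 - 6.0000) / 1.4907 = -1.0062.
Step 5: Two-sided p-value via normal approximation = 2*(1 - Phi(|z|)) = 0.314305.
Step 6: alpha = 0.1. fail to reject H0.

R = 4, z = -1.0062, p = 0.314305, fail to reject H0.


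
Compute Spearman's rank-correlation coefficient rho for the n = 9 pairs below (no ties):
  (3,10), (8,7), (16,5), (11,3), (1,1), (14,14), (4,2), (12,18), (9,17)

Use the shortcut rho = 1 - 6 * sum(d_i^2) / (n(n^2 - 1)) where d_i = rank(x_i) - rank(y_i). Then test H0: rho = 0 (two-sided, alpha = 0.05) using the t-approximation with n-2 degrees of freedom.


Step 1: Rank x and y separately (midranks; no ties here).
rank(x): 3->2, 8->4, 16->9, 11->6, 1->1, 14->8, 4->3, 12->7, 9->5
rank(y): 10->6, 7->5, 5->4, 3->3, 1->1, 14->7, 2->2, 18->9, 17->8
Step 2: d_i = R_x(i) - R_y(i); compute d_i^2.
  (2-6)^2=16, (4-5)^2=1, (9-4)^2=25, (6-3)^2=9, (1-1)^2=0, (8-7)^2=1, (3-2)^2=1, (7-9)^2=4, (5-8)^2=9
sum(d^2) = 66.
Step 3: rho = 1 - 6*66 / (9*(9^2 - 1)) = 1 - 396/720 = 0.450000.
Step 4: Under H0, t = rho * sqrt((n-2)/(1-rho^2)) = 1.3332 ~ t(7).
Step 5: Two-sided p-value from the t-distribution with 7 df = 0.224216.
Step 6: alpha = 0.05. fail to reject H0.

rho = 0.4500, p = 0.224216, fail to reject H0 at alpha = 0.05.


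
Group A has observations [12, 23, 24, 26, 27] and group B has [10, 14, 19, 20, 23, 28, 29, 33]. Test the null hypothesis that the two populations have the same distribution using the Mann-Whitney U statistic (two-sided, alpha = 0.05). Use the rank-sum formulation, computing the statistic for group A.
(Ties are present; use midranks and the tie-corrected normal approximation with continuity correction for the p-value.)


Step 1: Combine and sort all 13 observations; assign midranks.
sorted (value, group): (10,Y), (12,X), (14,Y), (19,Y), (20,Y), (23,X), (23,Y), (24,X), (26,X), (27,X), (28,Y), (29,Y), (33,Y)
ranks: 10->1, 12->2, 14->3, 19->4, 20->5, 23->6.5, 23->6.5, 24->8, 26->9, 27->10, 28->11, 29->12, 33->13
Step 2: Rank sum for X: R1 = 2 + 6.5 + 8 + 9 + 10 = 35.5.
Step 3: U_X = R1 - n1(n1+1)/2 = 35.5 - 5*6/2 = 35.5 - 15 = 20.5.
       U_Y = n1*n2 - U_X = 40 - 20.5 = 19.5.
Step 4: Ties are present, so use the tie-corrected normal approximation (with continuity correction) for the p-value.
Step 5: p-value = 1.000000; compare to alpha = 0.05. fail to reject H0.

U_X = 20.5, p = 1.000000, fail to reject H0 at alpha = 0.05.


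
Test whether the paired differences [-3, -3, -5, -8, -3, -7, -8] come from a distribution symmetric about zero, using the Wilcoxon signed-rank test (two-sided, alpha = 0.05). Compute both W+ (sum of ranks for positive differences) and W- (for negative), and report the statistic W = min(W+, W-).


Step 1: Drop any zero differences (none here) and take |d_i|.
|d| = [3, 3, 5, 8, 3, 7, 8]
Step 2: Midrank |d_i| (ties get averaged ranks).
ranks: |3|->2, |3|->2, |5|->4, |8|->6.5, |3|->2, |7|->5, |8|->6.5
Step 3: Attach original signs; sum ranks with positive sign and with negative sign.
W+ = 0 = 0
W- = 2 + 2 + 4 + 6.5 + 2 + 5 + 6.5 = 28
(Check: W+ + W- = 28 should equal n(n+1)/2 = 28.)
Step 4: Test statistic W = min(W+, W-) = 0.
Step 5: Ties in |d|, so use the tie-corrected normal approximation.
        E[W] = n(n+1)/4 = 7*8/4 = 14.
        Tie groups: |d|=3 (t=3), |d|=8 (t=2); sum(t^3 - t) = 30.
        Var[W] = n(n+1)(2n+1)/24 - sum(t^3-t)/48 = 840/24 - 30/48 = 34.375.
        z = (W - E[W]) / sqrt(Var[W]) = (0 - 14) / 5.8630 = -2.3878.
        Two-sided p = 2*Phi(z) = 0.016947.
Step 6: alpha = 0.05. reject H0.

W+ = 0, W- = 28, W = min = 0, p = 0.016947, reject H0.


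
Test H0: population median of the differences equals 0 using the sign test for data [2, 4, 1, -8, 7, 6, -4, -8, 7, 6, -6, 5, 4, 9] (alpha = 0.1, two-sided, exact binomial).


Step 1: Discard zero differences. Original n = 14; n_eff = number of nonzero differences = 14.
Nonzero differences (with sign): +2, +4, +1, -8, +7, +6, -4, -8, +7, +6, -6, +5, +4, +9
Step 2: Count signs: positive = 10, negative = 4.
Step 3: Under H0: P(positive) = 0.5, so the number of positives S ~ Bin(14, 0.5).
Step 4: Two-sided exact p-value = sum of Bin(14,0.5) probabilities at or below the observed probability = 0.179565.
Step 5: alpha = 0.1. fail to reject H0.

n_eff = 14, pos = 10, neg = 4, p = 0.179565, fail to reject H0.


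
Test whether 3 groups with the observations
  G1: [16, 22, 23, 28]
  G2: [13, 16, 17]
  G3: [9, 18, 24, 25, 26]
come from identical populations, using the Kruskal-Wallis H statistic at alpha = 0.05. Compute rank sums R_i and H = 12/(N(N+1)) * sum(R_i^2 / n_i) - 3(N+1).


Step 1: Combine all N = 12 observations and assign midranks.
sorted (value, group, rank): (9,G3,1), (13,G2,2), (16,G1,3.5), (16,G2,3.5), (17,G2,5), (18,G3,6), (22,G1,7), (23,G1,8), (24,G3,9), (25,G3,10), (26,G3,11), (28,G1,12)
Step 2: Sum ranks within each group.
R_1 = 30.5 (n_1 = 4)
R_2 = 10.5 (n_2 = 3)
R_3 = 37 (n_3 = 5)
Step 3: H = 12/(N(N+1)) * sum(R_i^2/n_i) - 3(N+1)
     = 12/(12*13) * (30.5^2/4 + 10.5^2/3 + 37^2/5) - 3*13
     = 0.076923 * 543.112 - 39
     = 2.777885.
Step 4: Ties present; correction factor C = 1 - 6/(12^3 - 12) = 0.996503. Corrected H = 2.777885 / 0.996503 = 2.787632.
Step 5: Under H0, H ~ chi^2(2); p-value = 0.248127.
Step 6: alpha = 0.05. fail to reject H0.

H = 2.7876, df = 2, p = 0.248127, fail to reject H0.


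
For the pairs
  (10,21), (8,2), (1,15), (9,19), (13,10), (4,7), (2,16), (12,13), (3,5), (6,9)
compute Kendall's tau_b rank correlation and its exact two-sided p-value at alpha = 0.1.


Step 1: Enumerate the 45 unordered pairs (i,j) with i<j and classify each by sign(x_j-x_i) * sign(y_j-y_i).
  (1,2):dx=-2,dy=-19->C; (1,3):dx=-9,dy=-6->C; (1,4):dx=-1,dy=-2->C; (1,5):dx=+3,dy=-11->D
  (1,6):dx=-6,dy=-14->C; (1,7):dx=-8,dy=-5->C; (1,8):dx=+2,dy=-8->D; (1,9):dx=-7,dy=-16->C
  (1,10):dx=-4,dy=-12->C; (2,3):dx=-7,dy=+13->D; (2,4):dx=+1,dy=+17->C; (2,5):dx=+5,dy=+8->C
  (2,6):dx=-4,dy=+5->D; (2,7):dx=-6,dy=+14->D; (2,8):dx=+4,dy=+11->C; (2,9):dx=-5,dy=+3->D
  (2,10):dx=-2,dy=+7->D; (3,4):dx=+8,dy=+4->C; (3,5):dx=+12,dy=-5->D; (3,6):dx=+3,dy=-8->D
  (3,7):dx=+1,dy=+1->C; (3,8):dx=+11,dy=-2->D; (3,9):dx=+2,dy=-10->D; (3,10):dx=+5,dy=-6->D
  (4,5):dx=+4,dy=-9->D; (4,6):dx=-5,dy=-12->C; (4,7):dx=-7,dy=-3->C; (4,8):dx=+3,dy=-6->D
  (4,9):dx=-6,dy=-14->C; (4,10):dx=-3,dy=-10->C; (5,6):dx=-9,dy=-3->C; (5,7):dx=-11,dy=+6->D
  (5,8):dx=-1,dy=+3->D; (5,9):dx=-10,dy=-5->C; (5,10):dx=-7,dy=-1->C; (6,7):dx=-2,dy=+9->D
  (6,8):dx=+8,dy=+6->C; (6,9):dx=-1,dy=-2->C; (6,10):dx=+2,dy=+2->C; (7,8):dx=+10,dy=-3->D
  (7,9):dx=+1,dy=-11->D; (7,10):dx=+4,dy=-7->D; (8,9):dx=-9,dy=-8->C; (8,10):dx=-6,dy=-4->C
  (9,10):dx=+3,dy=+4->C
Step 2: C = 25, D = 20, total pairs = 45.
Step 3: tau = (C - D)/(n(n-1)/2) = (25 - 20)/45 = 0.111111.
Step 4: Exact two-sided p-value (enumerate n! = 3628800 permutations of y under H0): p = 0.727490.
Step 5: alpha = 0.1. fail to reject H0.

tau_b = 0.1111 (C=25, D=20), p = 0.727490, fail to reject H0.


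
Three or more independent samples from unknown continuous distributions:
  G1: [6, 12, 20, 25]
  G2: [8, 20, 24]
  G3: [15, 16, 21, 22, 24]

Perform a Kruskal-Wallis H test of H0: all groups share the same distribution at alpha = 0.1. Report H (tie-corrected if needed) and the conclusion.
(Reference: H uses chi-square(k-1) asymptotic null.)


Step 1: Combine all N = 12 observations and assign midranks.
sorted (value, group, rank): (6,G1,1), (8,G2,2), (12,G1,3), (15,G3,4), (16,G3,5), (20,G1,6.5), (20,G2,6.5), (21,G3,8), (22,G3,9), (24,G2,10.5), (24,G3,10.5), (25,G1,12)
Step 2: Sum ranks within each group.
R_1 = 22.5 (n_1 = 4)
R_2 = 19 (n_2 = 3)
R_3 = 36.5 (n_3 = 5)
Step 3: H = 12/(N(N+1)) * sum(R_i^2/n_i) - 3(N+1)
     = 12/(12*13) * (22.5^2/4 + 19^2/3 + 36.5^2/5) - 3*13
     = 0.076923 * 513.346 - 39
     = 0.488141.
Step 4: Ties present; correction factor C = 1 - 12/(12^3 - 12) = 0.993007. Corrected H = 0.488141 / 0.993007 = 0.491579.
Step 5: Under H0, H ~ chi^2(2); p-value = 0.782087.
Step 6: alpha = 0.1. fail to reject H0.

H = 0.4916, df = 2, p = 0.782087, fail to reject H0.


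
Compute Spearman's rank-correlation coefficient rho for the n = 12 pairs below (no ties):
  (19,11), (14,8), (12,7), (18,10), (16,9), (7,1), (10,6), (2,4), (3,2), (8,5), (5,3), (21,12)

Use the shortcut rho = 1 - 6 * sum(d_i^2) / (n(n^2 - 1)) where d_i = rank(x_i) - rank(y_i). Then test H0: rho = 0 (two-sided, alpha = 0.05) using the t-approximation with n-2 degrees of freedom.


Step 1: Rank x and y separately (midranks; no ties here).
rank(x): 19->11, 14->8, 12->7, 18->10, 16->9, 7->4, 10->6, 2->1, 3->2, 8->5, 5->3, 21->12
rank(y): 11->11, 8->8, 7->7, 10->10, 9->9, 1->1, 6->6, 4->4, 2->2, 5->5, 3->3, 12->12
Step 2: d_i = R_x(i) - R_y(i); compute d_i^2.
  (11-11)^2=0, (8-8)^2=0, (7-7)^2=0, (10-10)^2=0, (9-9)^2=0, (4-1)^2=9, (6-6)^2=0, (1-4)^2=9, (2-2)^2=0, (5-5)^2=0, (3-3)^2=0, (12-12)^2=0
sum(d^2) = 18.
Step 3: rho = 1 - 6*18 / (12*(12^2 - 1)) = 1 - 108/1716 = 0.937063.
Step 4: Under H0, t = rho * sqrt((n-2)/(1-rho^2)) = 8.4868 ~ t(10).
Step 5: Two-sided p-value from the t-distribution with 10 df = 0.000007.
Step 6: alpha = 0.05. reject H0.

rho = 0.9371, p = 0.000007, reject H0 at alpha = 0.05.


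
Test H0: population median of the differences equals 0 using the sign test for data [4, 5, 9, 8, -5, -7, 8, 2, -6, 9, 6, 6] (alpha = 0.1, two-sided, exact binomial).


Step 1: Discard zero differences. Original n = 12; n_eff = number of nonzero differences = 12.
Nonzero differences (with sign): +4, +5, +9, +8, -5, -7, +8, +2, -6, +9, +6, +6
Step 2: Count signs: positive = 9, negative = 3.
Step 3: Under H0: P(positive) = 0.5, so the number of positives S ~ Bin(12, 0.5).
Step 4: Two-sided exact p-value = sum of Bin(12,0.5) probabilities at or below the observed probability = 0.145996.
Step 5: alpha = 0.1. fail to reject H0.

n_eff = 12, pos = 9, neg = 3, p = 0.145996, fail to reject H0.


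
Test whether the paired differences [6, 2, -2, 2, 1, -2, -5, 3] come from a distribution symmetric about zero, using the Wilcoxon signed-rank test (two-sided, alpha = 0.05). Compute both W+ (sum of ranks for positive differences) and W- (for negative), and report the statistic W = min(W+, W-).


Step 1: Drop any zero differences (none here) and take |d_i|.
|d| = [6, 2, 2, 2, 1, 2, 5, 3]
Step 2: Midrank |d_i| (ties get averaged ranks).
ranks: |6|->8, |2|->3.5, |2|->3.5, |2|->3.5, |1|->1, |2|->3.5, |5|->7, |3|->6
Step 3: Attach original signs; sum ranks with positive sign and with negative sign.
W+ = 8 + 3.5 + 3.5 + 1 + 6 = 22
W- = 3.5 + 3.5 + 7 = 14
(Check: W+ + W- = 36 should equal n(n+1)/2 = 36.)
Step 4: Test statistic W = min(W+, W-) = 14.
Step 5: Ties in |d|, so use the tie-corrected normal approximation.
        E[W] = n(n+1)/4 = 8*9/4 = 18.
        Tie groups: |d|=2 (t=4); sum(t^3 - t) = 60.
        Var[W] = n(n+1)(2n+1)/24 - sum(t^3-t)/48 = 1224/24 - 60/48 = 49.75.
        z = (W - E[W]) / sqrt(Var[W]) = (14 - 18) / 7.0534 = -0.5671.
        Two-sided p = 2*Phi(z) = 0.570643.
Step 6: alpha = 0.05. fail to reject H0.

W+ = 22, W- = 14, W = min = 14, p = 0.570643, fail to reject H0.


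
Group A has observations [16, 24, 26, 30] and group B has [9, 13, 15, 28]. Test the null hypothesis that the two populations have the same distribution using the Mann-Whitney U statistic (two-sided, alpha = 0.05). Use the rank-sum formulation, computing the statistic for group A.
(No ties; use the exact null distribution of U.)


Step 1: Combine and sort all 8 observations; assign midranks.
sorted (value, group): (9,Y), (13,Y), (15,Y), (16,X), (24,X), (26,X), (28,Y), (30,X)
ranks: 9->1, 13->2, 15->3, 16->4, 24->5, 26->6, 28->7, 30->8
Step 2: Rank sum for X: R1 = 4 + 5 + 6 + 8 = 23.
Step 3: U_X = R1 - n1(n1+1)/2 = 23 - 4*5/2 = 23 - 10 = 13.
       U_Y = n1*n2 - U_X = 16 - 13 = 3.
Step 4: No ties, so the exact null distribution of U (based on enumerating the C(8,4) = 70 equally likely rank assignments) gives the two-sided p-value.
Step 5: p-value = 0.200000; compare to alpha = 0.05. fail to reject H0.

U_X = 13, p = 0.200000, fail to reject H0 at alpha = 0.05.


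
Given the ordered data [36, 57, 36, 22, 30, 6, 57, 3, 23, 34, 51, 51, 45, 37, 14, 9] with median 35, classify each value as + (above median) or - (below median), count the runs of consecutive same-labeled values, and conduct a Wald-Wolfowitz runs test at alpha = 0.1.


Step 1: Compute median = 35; label A = above, B = below.
Labels in order: AAABBBABBBAAAABB  (n_A = 8, n_B = 8)
Step 2: Count runs R = 6.
Step 3: Under H0 (random ordering), E[R] = 2*n_A*n_B/(n_A+n_B) + 1 = 2*8*8/16 + 1 = 9.0000.
        Var[R] = 2*n_A*n_B*(2*n_A*n_B - n_A - n_B) / ((n_A+n_B)^2 * (n_A+n_B-1)) = 14336/3840 = 3.7333.
        SD[R] = 1.9322.
Step 4: Continuity-corrected z = (R + 0.5 - E[R]) / SD[R] = (6 + 0.5 - 9.0000) / 1.9322 = -1.2939.
Step 5: Two-sided p-value via normal approximation = 2*(1 - Phi(|z|)) = 0.195709.
Step 6: alpha = 0.1. fail to reject H0.

R = 6, z = -1.2939, p = 0.195709, fail to reject H0.


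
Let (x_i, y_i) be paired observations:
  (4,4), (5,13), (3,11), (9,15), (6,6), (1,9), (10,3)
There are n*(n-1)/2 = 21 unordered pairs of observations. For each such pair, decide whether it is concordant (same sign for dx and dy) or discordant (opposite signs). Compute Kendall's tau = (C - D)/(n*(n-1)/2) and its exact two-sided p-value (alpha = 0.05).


Step 1: Enumerate the 21 unordered pairs (i,j) with i<j and classify each by sign(x_j-x_i) * sign(y_j-y_i).
  (1,2):dx=+1,dy=+9->C; (1,3):dx=-1,dy=+7->D; (1,4):dx=+5,dy=+11->C; (1,5):dx=+2,dy=+2->C
  (1,6):dx=-3,dy=+5->D; (1,7):dx=+6,dy=-1->D; (2,3):dx=-2,dy=-2->C; (2,4):dx=+4,dy=+2->C
  (2,5):dx=+1,dy=-7->D; (2,6):dx=-4,dy=-4->C; (2,7):dx=+5,dy=-10->D; (3,4):dx=+6,dy=+4->C
  (3,5):dx=+3,dy=-5->D; (3,6):dx=-2,dy=-2->C; (3,7):dx=+7,dy=-8->D; (4,5):dx=-3,dy=-9->C
  (4,6):dx=-8,dy=-6->C; (4,7):dx=+1,dy=-12->D; (5,6):dx=-5,dy=+3->D; (5,7):dx=+4,dy=-3->D
  (6,7):dx=+9,dy=-6->D
Step 2: C = 10, D = 11, total pairs = 21.
Step 3: tau = (C - D)/(n(n-1)/2) = (10 - 11)/21 = -0.047619.
Step 4: Exact two-sided p-value (enumerate n! = 5040 permutations of y under H0): p = 1.000000.
Step 5: alpha = 0.05. fail to reject H0.

tau_b = -0.0476 (C=10, D=11), p = 1.000000, fail to reject H0.


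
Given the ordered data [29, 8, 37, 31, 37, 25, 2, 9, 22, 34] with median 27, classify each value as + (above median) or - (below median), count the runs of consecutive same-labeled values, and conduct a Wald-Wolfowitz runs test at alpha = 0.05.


Step 1: Compute median = 27; label A = above, B = below.
Labels in order: ABAAABBBBA  (n_A = 5, n_B = 5)
Step 2: Count runs R = 5.
Step 3: Under H0 (random ordering), E[R] = 2*n_A*n_B/(n_A+n_B) + 1 = 2*5*5/10 + 1 = 6.0000.
        Var[R] = 2*n_A*n_B*(2*n_A*n_B - n_A - n_B) / ((n_A+n_B)^2 * (n_A+n_B-1)) = 2000/900 = 2.2222.
        SD[R] = 1.4907.
Step 4: Continuity-corrected z = (R + 0.5 - E[R]) / SD[R] = (5 + 0.5 - 6.0000) / 1.4907 = -0.3354.
Step 5: Two-sided p-value via normal approximation = 2*(1 - Phi(|z|)) = 0.737316.
Step 6: alpha = 0.05. fail to reject H0.

R = 5, z = -0.3354, p = 0.737316, fail to reject H0.


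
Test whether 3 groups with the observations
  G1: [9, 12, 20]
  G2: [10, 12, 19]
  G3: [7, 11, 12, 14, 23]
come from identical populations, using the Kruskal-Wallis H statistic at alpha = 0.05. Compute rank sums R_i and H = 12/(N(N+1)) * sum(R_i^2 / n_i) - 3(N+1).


Step 1: Combine all N = 11 observations and assign midranks.
sorted (value, group, rank): (7,G3,1), (9,G1,2), (10,G2,3), (11,G3,4), (12,G1,6), (12,G2,6), (12,G3,6), (14,G3,8), (19,G2,9), (20,G1,10), (23,G3,11)
Step 2: Sum ranks within each group.
R_1 = 18 (n_1 = 3)
R_2 = 18 (n_2 = 3)
R_3 = 30 (n_3 = 5)
Step 3: H = 12/(N(N+1)) * sum(R_i^2/n_i) - 3(N+1)
     = 12/(11*12) * (18^2/3 + 18^2/3 + 30^2/5) - 3*12
     = 0.090909 * 396 - 36
     = 0.000000.
Step 4: Ties present; correction factor C = 1 - 24/(11^3 - 11) = 0.981818. Corrected H = 0.000000 / 0.981818 = 0.000000.
Step 5: Under H0, H ~ chi^2(2); p-value = 1.000000.
Step 6: alpha = 0.05. fail to reject H0.

H = 0.0000, df = 2, p = 1.000000, fail to reject H0.


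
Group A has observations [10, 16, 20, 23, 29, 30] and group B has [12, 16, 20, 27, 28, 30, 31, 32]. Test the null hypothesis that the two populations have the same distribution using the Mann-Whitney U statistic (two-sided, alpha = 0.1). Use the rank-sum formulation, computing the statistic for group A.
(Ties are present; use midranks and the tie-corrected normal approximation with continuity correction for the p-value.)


Step 1: Combine and sort all 14 observations; assign midranks.
sorted (value, group): (10,X), (12,Y), (16,X), (16,Y), (20,X), (20,Y), (23,X), (27,Y), (28,Y), (29,X), (30,X), (30,Y), (31,Y), (32,Y)
ranks: 10->1, 12->2, 16->3.5, 16->3.5, 20->5.5, 20->5.5, 23->7, 27->8, 28->9, 29->10, 30->11.5, 30->11.5, 31->13, 32->14
Step 2: Rank sum for X: R1 = 1 + 3.5 + 5.5 + 7 + 10 + 11.5 = 38.5.
Step 3: U_X = R1 - n1(n1+1)/2 = 38.5 - 6*7/2 = 38.5 - 21 = 17.5.
       U_Y = n1*n2 - U_X = 48 - 17.5 = 30.5.
Step 4: Ties are present, so use the tie-corrected normal approximation (with continuity correction) for the p-value.
Step 5: p-value = 0.437063; compare to alpha = 0.1. fail to reject H0.

U_X = 17.5, p = 0.437063, fail to reject H0 at alpha = 0.1.


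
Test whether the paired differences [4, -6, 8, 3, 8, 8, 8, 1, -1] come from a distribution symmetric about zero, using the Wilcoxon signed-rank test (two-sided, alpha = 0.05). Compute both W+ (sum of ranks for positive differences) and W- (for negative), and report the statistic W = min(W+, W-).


Step 1: Drop any zero differences (none here) and take |d_i|.
|d| = [4, 6, 8, 3, 8, 8, 8, 1, 1]
Step 2: Midrank |d_i| (ties get averaged ranks).
ranks: |4|->4, |6|->5, |8|->7.5, |3|->3, |8|->7.5, |8|->7.5, |8|->7.5, |1|->1.5, |1|->1.5
Step 3: Attach original signs; sum ranks with positive sign and with negative sign.
W+ = 4 + 7.5 + 3 + 7.5 + 7.5 + 7.5 + 1.5 = 38.5
W- = 5 + 1.5 = 6.5
(Check: W+ + W- = 45 should equal n(n+1)/2 = 45.)
Step 4: Test statistic W = min(W+, W-) = 6.5.
Step 5: Ties in |d|, so use the tie-corrected normal approximation.
        E[W] = n(n+1)/4 = 9*10/4 = 22.5.
        Tie groups: |d|=1 (t=2), |d|=8 (t=4); sum(t^3 - t) = 66.
        Var[W] = n(n+1)(2n+1)/24 - sum(t^3-t)/48 = 1710/24 - 66/48 = 69.875.
        z = (W - E[W]) / sqrt(Var[W]) = (6.5 - 22.5) / 8.3591 = -1.9141.
        Two-sided p = 2*Phi(z) = 0.055611.
Step 6: alpha = 0.05. fail to reject H0.

W+ = 38.5, W- = 6.5, W = min = 6.5, p = 0.055611, fail to reject H0.


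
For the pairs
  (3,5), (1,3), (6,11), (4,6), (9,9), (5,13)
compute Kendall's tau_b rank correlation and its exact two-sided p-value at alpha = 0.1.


Step 1: Enumerate the 15 unordered pairs (i,j) with i<j and classify each by sign(x_j-x_i) * sign(y_j-y_i).
  (1,2):dx=-2,dy=-2->C; (1,3):dx=+3,dy=+6->C; (1,4):dx=+1,dy=+1->C; (1,5):dx=+6,dy=+4->C
  (1,6):dx=+2,dy=+8->C; (2,3):dx=+5,dy=+8->C; (2,4):dx=+3,dy=+3->C; (2,5):dx=+8,dy=+6->C
  (2,6):dx=+4,dy=+10->C; (3,4):dx=-2,dy=-5->C; (3,5):dx=+3,dy=-2->D; (3,6):dx=-1,dy=+2->D
  (4,5):dx=+5,dy=+3->C; (4,6):dx=+1,dy=+7->C; (5,6):dx=-4,dy=+4->D
Step 2: C = 12, D = 3, total pairs = 15.
Step 3: tau = (C - D)/(n(n-1)/2) = (12 - 3)/15 = 0.600000.
Step 4: Exact two-sided p-value (enumerate n! = 720 permutations of y under H0): p = 0.136111.
Step 5: alpha = 0.1. fail to reject H0.

tau_b = 0.6000 (C=12, D=3), p = 0.136111, fail to reject H0.


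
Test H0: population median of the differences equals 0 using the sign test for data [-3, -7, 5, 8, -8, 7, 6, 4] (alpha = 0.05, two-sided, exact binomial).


Step 1: Discard zero differences. Original n = 8; n_eff = number of nonzero differences = 8.
Nonzero differences (with sign): -3, -7, +5, +8, -8, +7, +6, +4
Step 2: Count signs: positive = 5, negative = 3.
Step 3: Under H0: P(positive) = 0.5, so the number of positives S ~ Bin(8, 0.5).
Step 4: Two-sided exact p-value = sum of Bin(8,0.5) probabilities at or below the observed probability = 0.726562.
Step 5: alpha = 0.05. fail to reject H0.

n_eff = 8, pos = 5, neg = 3, p = 0.726562, fail to reject H0.


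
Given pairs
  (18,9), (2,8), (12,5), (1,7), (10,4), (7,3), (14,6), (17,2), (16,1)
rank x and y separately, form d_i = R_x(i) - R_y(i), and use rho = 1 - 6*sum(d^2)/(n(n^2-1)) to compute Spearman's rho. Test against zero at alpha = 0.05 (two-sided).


Step 1: Rank x and y separately (midranks; no ties here).
rank(x): 18->9, 2->2, 12->5, 1->1, 10->4, 7->3, 14->6, 17->8, 16->7
rank(y): 9->9, 8->8, 5->5, 7->7, 4->4, 3->3, 6->6, 2->2, 1->1
Step 2: d_i = R_x(i) - R_y(i); compute d_i^2.
  (9-9)^2=0, (2-8)^2=36, (5-5)^2=0, (1-7)^2=36, (4-4)^2=0, (3-3)^2=0, (6-6)^2=0, (8-2)^2=36, (7-1)^2=36
sum(d^2) = 144.
Step 3: rho = 1 - 6*144 / (9*(9^2 - 1)) = 1 - 864/720 = -0.200000.
Step 4: Under H0, t = rho * sqrt((n-2)/(1-rho^2)) = -0.5401 ~ t(7).
Step 5: Two-sided p-value from the t-distribution with 7 df = 0.605901.
Step 6: alpha = 0.05. fail to reject H0.

rho = -0.2000, p = 0.605901, fail to reject H0 at alpha = 0.05.


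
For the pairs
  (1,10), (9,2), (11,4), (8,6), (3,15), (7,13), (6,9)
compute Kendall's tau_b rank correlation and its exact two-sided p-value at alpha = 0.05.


Step 1: Enumerate the 21 unordered pairs (i,j) with i<j and classify each by sign(x_j-x_i) * sign(y_j-y_i).
  (1,2):dx=+8,dy=-8->D; (1,3):dx=+10,dy=-6->D; (1,4):dx=+7,dy=-4->D; (1,5):dx=+2,dy=+5->C
  (1,6):dx=+6,dy=+3->C; (1,7):dx=+5,dy=-1->D; (2,3):dx=+2,dy=+2->C; (2,4):dx=-1,dy=+4->D
  (2,5):dx=-6,dy=+13->D; (2,6):dx=-2,dy=+11->D; (2,7):dx=-3,dy=+7->D; (3,4):dx=-3,dy=+2->D
  (3,5):dx=-8,dy=+11->D; (3,6):dx=-4,dy=+9->D; (3,7):dx=-5,dy=+5->D; (4,5):dx=-5,dy=+9->D
  (4,6):dx=-1,dy=+7->D; (4,7):dx=-2,dy=+3->D; (5,6):dx=+4,dy=-2->D; (5,7):dx=+3,dy=-6->D
  (6,7):dx=-1,dy=-4->C
Step 2: C = 4, D = 17, total pairs = 21.
Step 3: tau = (C - D)/(n(n-1)/2) = (4 - 17)/21 = -0.619048.
Step 4: Exact two-sided p-value (enumerate n! = 5040 permutations of y under H0): p = 0.069048.
Step 5: alpha = 0.05. fail to reject H0.

tau_b = -0.6190 (C=4, D=17), p = 0.069048, fail to reject H0.


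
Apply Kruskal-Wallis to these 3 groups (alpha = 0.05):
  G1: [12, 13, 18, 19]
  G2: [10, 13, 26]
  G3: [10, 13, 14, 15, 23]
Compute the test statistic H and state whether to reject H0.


Step 1: Combine all N = 12 observations and assign midranks.
sorted (value, group, rank): (10,G2,1.5), (10,G3,1.5), (12,G1,3), (13,G1,5), (13,G2,5), (13,G3,5), (14,G3,7), (15,G3,8), (18,G1,9), (19,G1,10), (23,G3,11), (26,G2,12)
Step 2: Sum ranks within each group.
R_1 = 27 (n_1 = 4)
R_2 = 18.5 (n_2 = 3)
R_3 = 32.5 (n_3 = 5)
Step 3: H = 12/(N(N+1)) * sum(R_i^2/n_i) - 3(N+1)
     = 12/(12*13) * (27^2/4 + 18.5^2/3 + 32.5^2/5) - 3*13
     = 0.076923 * 507.583 - 39
     = 0.044872.
Step 4: Ties present; correction factor C = 1 - 30/(12^3 - 12) = 0.982517. Corrected H = 0.044872 / 0.982517 = 0.045670.
Step 5: Under H0, H ~ chi^2(2); p-value = 0.977424.
Step 6: alpha = 0.05. fail to reject H0.

H = 0.0457, df = 2, p = 0.977424, fail to reject H0.


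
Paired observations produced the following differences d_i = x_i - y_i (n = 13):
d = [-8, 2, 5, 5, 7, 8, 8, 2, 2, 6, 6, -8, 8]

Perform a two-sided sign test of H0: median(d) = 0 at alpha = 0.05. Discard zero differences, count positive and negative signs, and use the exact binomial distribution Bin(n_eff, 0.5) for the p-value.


Step 1: Discard zero differences. Original n = 13; n_eff = number of nonzero differences = 13.
Nonzero differences (with sign): -8, +2, +5, +5, +7, +8, +8, +2, +2, +6, +6, -8, +8
Step 2: Count signs: positive = 11, negative = 2.
Step 3: Under H0: P(positive) = 0.5, so the number of positives S ~ Bin(13, 0.5).
Step 4: Two-sided exact p-value = sum of Bin(13,0.5) probabilities at or below the observed probability = 0.022461.
Step 5: alpha = 0.05. reject H0.

n_eff = 13, pos = 11, neg = 2, p = 0.022461, reject H0.


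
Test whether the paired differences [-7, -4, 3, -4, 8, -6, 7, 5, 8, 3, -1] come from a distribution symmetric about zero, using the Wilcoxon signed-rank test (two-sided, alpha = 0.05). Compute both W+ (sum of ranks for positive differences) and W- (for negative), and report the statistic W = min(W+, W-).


Step 1: Drop any zero differences (none here) and take |d_i|.
|d| = [7, 4, 3, 4, 8, 6, 7, 5, 8, 3, 1]
Step 2: Midrank |d_i| (ties get averaged ranks).
ranks: |7|->8.5, |4|->4.5, |3|->2.5, |4|->4.5, |8|->10.5, |6|->7, |7|->8.5, |5|->6, |8|->10.5, |3|->2.5, |1|->1
Step 3: Attach original signs; sum ranks with positive sign and with negative sign.
W+ = 2.5 + 10.5 + 8.5 + 6 + 10.5 + 2.5 = 40.5
W- = 8.5 + 4.5 + 4.5 + 7 + 1 = 25.5
(Check: W+ + W- = 66 should equal n(n+1)/2 = 66.)
Step 4: Test statistic W = min(W+, W-) = 25.5.
Step 5: Ties in |d|, so use the tie-corrected normal approximation.
        E[W] = n(n+1)/4 = 11*12/4 = 33.
        Tie groups: |d|=3 (t=2), |d|=4 (t=2), |d|=7 (t=2), |d|=8 (t=2); sum(t^3 - t) = 24.
        Var[W] = n(n+1)(2n+1)/24 - sum(t^3-t)/48 = 3036/24 - 24/48 = 126.
        z = (W - E[W]) / sqrt(Var[W]) = (25.5 - 33) / 11.2250 = -0.6682.
        Two-sided p = 2*Phi(z) = 0.504036.
Step 6: alpha = 0.05. fail to reject H0.

W+ = 40.5, W- = 25.5, W = min = 25.5, p = 0.504036, fail to reject H0.


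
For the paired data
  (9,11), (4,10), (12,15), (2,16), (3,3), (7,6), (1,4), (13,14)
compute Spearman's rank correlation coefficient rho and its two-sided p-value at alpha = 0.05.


Step 1: Rank x and y separately (midranks; no ties here).
rank(x): 9->6, 4->4, 12->7, 2->2, 3->3, 7->5, 1->1, 13->8
rank(y): 11->5, 10->4, 15->7, 16->8, 3->1, 6->3, 4->2, 14->6
Step 2: d_i = R_x(i) - R_y(i); compute d_i^2.
  (6-5)^2=1, (4-4)^2=0, (7-7)^2=0, (2-8)^2=36, (3-1)^2=4, (5-3)^2=4, (1-2)^2=1, (8-6)^2=4
sum(d^2) = 50.
Step 3: rho = 1 - 6*50 / (8*(8^2 - 1)) = 1 - 300/504 = 0.404762.
Step 4: Under H0, t = rho * sqrt((n-2)/(1-rho^2)) = 1.0842 ~ t(6).
Step 5: Two-sided p-value from the t-distribution with 6 df = 0.319889.
Step 6: alpha = 0.05. fail to reject H0.

rho = 0.4048, p = 0.319889, fail to reject H0 at alpha = 0.05.


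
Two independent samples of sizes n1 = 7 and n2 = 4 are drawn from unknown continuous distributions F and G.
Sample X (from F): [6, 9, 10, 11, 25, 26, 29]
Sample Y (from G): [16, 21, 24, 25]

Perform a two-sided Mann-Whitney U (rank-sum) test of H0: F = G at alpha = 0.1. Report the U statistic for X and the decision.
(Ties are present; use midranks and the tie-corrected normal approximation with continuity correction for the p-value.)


Step 1: Combine and sort all 11 observations; assign midranks.
sorted (value, group): (6,X), (9,X), (10,X), (11,X), (16,Y), (21,Y), (24,Y), (25,X), (25,Y), (26,X), (29,X)
ranks: 6->1, 9->2, 10->3, 11->4, 16->5, 21->6, 24->7, 25->8.5, 25->8.5, 26->10, 29->11
Step 2: Rank sum for X: R1 = 1 + 2 + 3 + 4 + 8.5 + 10 + 11 = 39.5.
Step 3: U_X = R1 - n1(n1+1)/2 = 39.5 - 7*8/2 = 39.5 - 28 = 11.5.
       U_Y = n1*n2 - U_X = 28 - 11.5 = 16.5.
Step 4: Ties are present, so use the tie-corrected normal approximation (with continuity correction) for the p-value.
Step 5: p-value = 0.704817; compare to alpha = 0.1. fail to reject H0.

U_X = 11.5, p = 0.704817, fail to reject H0 at alpha = 0.1.


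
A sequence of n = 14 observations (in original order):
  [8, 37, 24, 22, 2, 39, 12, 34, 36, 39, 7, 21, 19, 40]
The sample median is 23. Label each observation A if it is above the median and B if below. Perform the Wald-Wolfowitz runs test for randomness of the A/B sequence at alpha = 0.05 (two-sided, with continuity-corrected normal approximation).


Step 1: Compute median = 23; label A = above, B = below.
Labels in order: BAABBABAAABBBA  (n_A = 7, n_B = 7)
Step 2: Count runs R = 8.
Step 3: Under H0 (random ordering), E[R] = 2*n_A*n_B/(n_A+n_B) + 1 = 2*7*7/14 + 1 = 8.0000.
        Var[R] = 2*n_A*n_B*(2*n_A*n_B - n_A - n_B) / ((n_A+n_B)^2 * (n_A+n_B-1)) = 8232/2548 = 3.2308.
        SD[R] = 1.7974.
Step 4: R = E[R], so z = 0 with no continuity correction.
Step 5: Two-sided p-value via normal approximation = 2*(1 - Phi(|z|)) = 1.000000.
Step 6: alpha = 0.05. fail to reject H0.

R = 8, z = 0.0000, p = 1.000000, fail to reject H0.


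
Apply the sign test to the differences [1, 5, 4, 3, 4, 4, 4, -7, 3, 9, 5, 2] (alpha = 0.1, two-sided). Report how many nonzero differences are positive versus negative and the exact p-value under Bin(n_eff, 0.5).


Step 1: Discard zero differences. Original n = 12; n_eff = number of nonzero differences = 12.
Nonzero differences (with sign): +1, +5, +4, +3, +4, +4, +4, -7, +3, +9, +5, +2
Step 2: Count signs: positive = 11, negative = 1.
Step 3: Under H0: P(positive) = 0.5, so the number of positives S ~ Bin(12, 0.5).
Step 4: Two-sided exact p-value = sum of Bin(12,0.5) probabilities at or below the observed probability = 0.006348.
Step 5: alpha = 0.1. reject H0.

n_eff = 12, pos = 11, neg = 1, p = 0.006348, reject H0.


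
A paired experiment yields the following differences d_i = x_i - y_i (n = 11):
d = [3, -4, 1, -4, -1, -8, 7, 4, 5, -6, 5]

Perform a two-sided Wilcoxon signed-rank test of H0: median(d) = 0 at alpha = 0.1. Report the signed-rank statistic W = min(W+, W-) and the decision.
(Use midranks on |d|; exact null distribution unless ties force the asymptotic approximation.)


Step 1: Drop any zero differences (none here) and take |d_i|.
|d| = [3, 4, 1, 4, 1, 8, 7, 4, 5, 6, 5]
Step 2: Midrank |d_i| (ties get averaged ranks).
ranks: |3|->3, |4|->5, |1|->1.5, |4|->5, |1|->1.5, |8|->11, |7|->10, |4|->5, |5|->7.5, |6|->9, |5|->7.5
Step 3: Attach original signs; sum ranks with positive sign and with negative sign.
W+ = 3 + 1.5 + 10 + 5 + 7.5 + 7.5 = 34.5
W- = 5 + 5 + 1.5 + 11 + 9 = 31.5
(Check: W+ + W- = 66 should equal n(n+1)/2 = 66.)
Step 4: Test statistic W = min(W+, W-) = 31.5.
Step 5: Ties in |d|, so use the tie-corrected normal approximation.
        E[W] = n(n+1)/4 = 11*12/4 = 33.
        Tie groups: |d|=1 (t=2), |d|=4 (t=3), |d|=5 (t=2); sum(t^3 - t) = 36.
        Var[W] = n(n+1)(2n+1)/24 - sum(t^3-t)/48 = 3036/24 - 36/48 = 125.75.
        z = (W - E[W]) / sqrt(Var[W]) = (31.5 - 33) / 11.2138 = -0.1338.
        Two-sided p = 2*Phi(z) = 0.893590.
Step 6: alpha = 0.1. fail to reject H0.

W+ = 34.5, W- = 31.5, W = min = 31.5, p = 0.893590, fail to reject H0.


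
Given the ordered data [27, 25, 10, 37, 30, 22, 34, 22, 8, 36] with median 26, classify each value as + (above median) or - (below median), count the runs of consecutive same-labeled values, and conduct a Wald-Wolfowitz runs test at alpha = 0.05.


Step 1: Compute median = 26; label A = above, B = below.
Labels in order: ABBAABABBA  (n_A = 5, n_B = 5)
Step 2: Count runs R = 7.
Step 3: Under H0 (random ordering), E[R] = 2*n_A*n_B/(n_A+n_B) + 1 = 2*5*5/10 + 1 = 6.0000.
        Var[R] = 2*n_A*n_B*(2*n_A*n_B - n_A - n_B) / ((n_A+n_B)^2 * (n_A+n_B-1)) = 2000/900 = 2.2222.
        SD[R] = 1.4907.
Step 4: Continuity-corrected z = (R - 0.5 - E[R]) / SD[R] = (7 - 0.5 - 6.0000) / 1.4907 = 0.3354.
Step 5: Two-sided p-value via normal approximation = 2*(1 - Phi(|z|)) = 0.737316.
Step 6: alpha = 0.05. fail to reject H0.

R = 7, z = 0.3354, p = 0.737316, fail to reject H0.


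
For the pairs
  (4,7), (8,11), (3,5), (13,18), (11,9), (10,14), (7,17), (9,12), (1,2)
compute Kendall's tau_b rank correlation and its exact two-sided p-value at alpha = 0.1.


Step 1: Enumerate the 36 unordered pairs (i,j) with i<j and classify each by sign(x_j-x_i) * sign(y_j-y_i).
  (1,2):dx=+4,dy=+4->C; (1,3):dx=-1,dy=-2->C; (1,4):dx=+9,dy=+11->C; (1,5):dx=+7,dy=+2->C
  (1,6):dx=+6,dy=+7->C; (1,7):dx=+3,dy=+10->C; (1,8):dx=+5,dy=+5->C; (1,9):dx=-3,dy=-5->C
  (2,3):dx=-5,dy=-6->C; (2,4):dx=+5,dy=+7->C; (2,5):dx=+3,dy=-2->D; (2,6):dx=+2,dy=+3->C
  (2,7):dx=-1,dy=+6->D; (2,8):dx=+1,dy=+1->C; (2,9):dx=-7,dy=-9->C; (3,4):dx=+10,dy=+13->C
  (3,5):dx=+8,dy=+4->C; (3,6):dx=+7,dy=+9->C; (3,7):dx=+4,dy=+12->C; (3,8):dx=+6,dy=+7->C
  (3,9):dx=-2,dy=-3->C; (4,5):dx=-2,dy=-9->C; (4,6):dx=-3,dy=-4->C; (4,7):dx=-6,dy=-1->C
  (4,8):dx=-4,dy=-6->C; (4,9):dx=-12,dy=-16->C; (5,6):dx=-1,dy=+5->D; (5,7):dx=-4,dy=+8->D
  (5,8):dx=-2,dy=+3->D; (5,9):dx=-10,dy=-7->C; (6,7):dx=-3,dy=+3->D; (6,8):dx=-1,dy=-2->C
  (6,9):dx=-9,dy=-12->C; (7,8):dx=+2,dy=-5->D; (7,9):dx=-6,dy=-15->C; (8,9):dx=-8,dy=-10->C
Step 2: C = 29, D = 7, total pairs = 36.
Step 3: tau = (C - D)/(n(n-1)/2) = (29 - 7)/36 = 0.611111.
Step 4: Exact two-sided p-value (enumerate n! = 362880 permutations of y under H0): p = 0.024741.
Step 5: alpha = 0.1. reject H0.

tau_b = 0.6111 (C=29, D=7), p = 0.024741, reject H0.


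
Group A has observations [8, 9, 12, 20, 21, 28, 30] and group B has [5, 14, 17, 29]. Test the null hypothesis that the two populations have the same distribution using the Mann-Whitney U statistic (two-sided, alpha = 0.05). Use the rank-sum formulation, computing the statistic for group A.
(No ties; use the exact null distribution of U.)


Step 1: Combine and sort all 11 observations; assign midranks.
sorted (value, group): (5,Y), (8,X), (9,X), (12,X), (14,Y), (17,Y), (20,X), (21,X), (28,X), (29,Y), (30,X)
ranks: 5->1, 8->2, 9->3, 12->4, 14->5, 17->6, 20->7, 21->8, 28->9, 29->10, 30->11
Step 2: Rank sum for X: R1 = 2 + 3 + 4 + 7 + 8 + 9 + 11 = 44.
Step 3: U_X = R1 - n1(n1+1)/2 = 44 - 7*8/2 = 44 - 28 = 16.
       U_Y = n1*n2 - U_X = 28 - 16 = 12.
Step 4: No ties, so the exact null distribution of U (based on enumerating the C(11,7) = 330 equally likely rank assignments) gives the two-sided p-value.
Step 5: p-value = 0.787879; compare to alpha = 0.05. fail to reject H0.

U_X = 16, p = 0.787879, fail to reject H0 at alpha = 0.05.


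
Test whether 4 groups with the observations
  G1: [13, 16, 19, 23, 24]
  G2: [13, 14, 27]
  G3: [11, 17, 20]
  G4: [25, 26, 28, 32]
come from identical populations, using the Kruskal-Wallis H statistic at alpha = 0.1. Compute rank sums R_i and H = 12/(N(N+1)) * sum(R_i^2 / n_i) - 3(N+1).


Step 1: Combine all N = 15 observations and assign midranks.
sorted (value, group, rank): (11,G3,1), (13,G1,2.5), (13,G2,2.5), (14,G2,4), (16,G1,5), (17,G3,6), (19,G1,7), (20,G3,8), (23,G1,9), (24,G1,10), (25,G4,11), (26,G4,12), (27,G2,13), (28,G4,14), (32,G4,15)
Step 2: Sum ranks within each group.
R_1 = 33.5 (n_1 = 5)
R_2 = 19.5 (n_2 = 3)
R_3 = 15 (n_3 = 3)
R_4 = 52 (n_4 = 4)
Step 3: H = 12/(N(N+1)) * sum(R_i^2/n_i) - 3(N+1)
     = 12/(15*16) * (33.5^2/5 + 19.5^2/3 + 15^2/3 + 52^2/4) - 3*16
     = 0.050000 * 1102.2 - 48
     = 7.110000.
Step 4: Ties present; correction factor C = 1 - 6/(15^3 - 15) = 0.998214. Corrected H = 7.110000 / 0.998214 = 7.122719.
Step 5: Under H0, H ~ chi^2(3); p-value = 0.068087.
Step 6: alpha = 0.1. reject H0.

H = 7.1227, df = 3, p = 0.068087, reject H0.


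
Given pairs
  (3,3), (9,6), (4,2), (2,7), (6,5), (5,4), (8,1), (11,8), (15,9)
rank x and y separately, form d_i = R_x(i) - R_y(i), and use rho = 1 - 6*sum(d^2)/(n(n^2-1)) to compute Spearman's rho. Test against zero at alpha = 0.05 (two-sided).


Step 1: Rank x and y separately (midranks; no ties here).
rank(x): 3->2, 9->7, 4->3, 2->1, 6->5, 5->4, 8->6, 11->8, 15->9
rank(y): 3->3, 6->6, 2->2, 7->7, 5->5, 4->4, 1->1, 8->8, 9->9
Step 2: d_i = R_x(i) - R_y(i); compute d_i^2.
  (2-3)^2=1, (7-6)^2=1, (3-2)^2=1, (1-7)^2=36, (5-5)^2=0, (4-4)^2=0, (6-1)^2=25, (8-8)^2=0, (9-9)^2=0
sum(d^2) = 64.
Step 3: rho = 1 - 6*64 / (9*(9^2 - 1)) = 1 - 384/720 = 0.466667.
Step 4: Under H0, t = rho * sqrt((n-2)/(1-rho^2)) = 1.3960 ~ t(7).
Step 5: Two-sided p-value from the t-distribution with 7 df = 0.205386.
Step 6: alpha = 0.05. fail to reject H0.

rho = 0.4667, p = 0.205386, fail to reject H0 at alpha = 0.05.


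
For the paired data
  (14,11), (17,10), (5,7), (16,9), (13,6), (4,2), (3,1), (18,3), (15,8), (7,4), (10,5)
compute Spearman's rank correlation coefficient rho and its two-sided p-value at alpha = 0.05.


Step 1: Rank x and y separately (midranks; no ties here).
rank(x): 14->7, 17->10, 5->3, 16->9, 13->6, 4->2, 3->1, 18->11, 15->8, 7->4, 10->5
rank(y): 11->11, 10->10, 7->7, 9->9, 6->6, 2->2, 1->1, 3->3, 8->8, 4->4, 5->5
Step 2: d_i = R_x(i) - R_y(i); compute d_i^2.
  (7-11)^2=16, (10-10)^2=0, (3-7)^2=16, (9-9)^2=0, (6-6)^2=0, (2-2)^2=0, (1-1)^2=0, (11-3)^2=64, (8-8)^2=0, (4-4)^2=0, (5-5)^2=0
sum(d^2) = 96.
Step 3: rho = 1 - 6*96 / (11*(11^2 - 1)) = 1 - 576/1320 = 0.563636.
Step 4: Under H0, t = rho * sqrt((n-2)/(1-rho^2)) = 2.0470 ~ t(9).
Step 5: Two-sided p-value from the t-distribution with 9 df = 0.070952.
Step 6: alpha = 0.05. fail to reject H0.

rho = 0.5636, p = 0.070952, fail to reject H0 at alpha = 0.05.


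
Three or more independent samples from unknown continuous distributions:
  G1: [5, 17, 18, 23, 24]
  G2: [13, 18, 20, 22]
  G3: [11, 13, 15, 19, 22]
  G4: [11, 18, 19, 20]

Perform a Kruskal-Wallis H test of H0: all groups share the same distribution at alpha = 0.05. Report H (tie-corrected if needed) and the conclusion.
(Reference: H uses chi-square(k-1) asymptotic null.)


Step 1: Combine all N = 18 observations and assign midranks.
sorted (value, group, rank): (5,G1,1), (11,G3,2.5), (11,G4,2.5), (13,G2,4.5), (13,G3,4.5), (15,G3,6), (17,G1,7), (18,G1,9), (18,G2,9), (18,G4,9), (19,G3,11.5), (19,G4,11.5), (20,G2,13.5), (20,G4,13.5), (22,G2,15.5), (22,G3,15.5), (23,G1,17), (24,G1,18)
Step 2: Sum ranks within each group.
R_1 = 52 (n_1 = 5)
R_2 = 42.5 (n_2 = 4)
R_3 = 40 (n_3 = 5)
R_4 = 36.5 (n_4 = 4)
Step 3: H = 12/(N(N+1)) * sum(R_i^2/n_i) - 3(N+1)
     = 12/(18*19) * (52^2/5 + 42.5^2/4 + 40^2/5 + 36.5^2/4) - 3*19
     = 0.035088 * 1645.42 - 57
     = 0.734211.
Step 4: Ties present; correction factor C = 1 - 54/(18^3 - 18) = 0.990712. Corrected H = 0.734211 / 0.990712 = 0.741094.
Step 5: Under H0, H ~ chi^2(3); p-value = 0.863498.
Step 6: alpha = 0.05. fail to reject H0.

H = 0.7411, df = 3, p = 0.863498, fail to reject H0.
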